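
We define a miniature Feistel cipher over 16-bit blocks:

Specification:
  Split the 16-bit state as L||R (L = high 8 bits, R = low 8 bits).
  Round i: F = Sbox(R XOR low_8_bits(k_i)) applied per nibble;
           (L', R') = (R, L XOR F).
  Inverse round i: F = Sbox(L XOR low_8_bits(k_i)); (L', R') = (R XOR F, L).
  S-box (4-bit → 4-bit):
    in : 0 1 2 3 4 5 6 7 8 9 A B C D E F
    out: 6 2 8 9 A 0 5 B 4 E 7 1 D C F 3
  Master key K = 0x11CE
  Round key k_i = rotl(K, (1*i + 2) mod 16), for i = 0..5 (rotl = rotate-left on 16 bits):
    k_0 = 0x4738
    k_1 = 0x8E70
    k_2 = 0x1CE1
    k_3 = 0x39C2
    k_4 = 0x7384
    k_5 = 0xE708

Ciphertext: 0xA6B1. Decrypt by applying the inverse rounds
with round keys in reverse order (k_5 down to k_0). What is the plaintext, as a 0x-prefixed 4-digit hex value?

0x74BD

s_0 = ciphertext = 0xA6B1
s_1 = InvRound(s_0, k_5) = 0xCEA6
s_2 = InvRound(s_1, k_4) = 0x01CE
s_3 = InvRound(s_2, k_3) = 0x1701
s_4 = InvRound(s_3, k_2) = 0x3417
s_5 = InvRound(s_4, k_1) = 0xBD34
s_6 = InvRound(s_5, k_0) = 0x74BD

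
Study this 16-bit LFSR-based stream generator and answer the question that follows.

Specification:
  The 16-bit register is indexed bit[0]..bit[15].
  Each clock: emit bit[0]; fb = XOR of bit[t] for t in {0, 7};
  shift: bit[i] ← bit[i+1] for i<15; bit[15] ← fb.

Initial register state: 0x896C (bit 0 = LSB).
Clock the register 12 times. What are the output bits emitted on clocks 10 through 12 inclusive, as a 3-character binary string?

001

reg_0 = 0x896C
clock 1: out=0, reg = 0x44B6
clock 2: out=0, reg = 0xA25B
clock 3: out=1, reg = 0xD12D
clock 4: out=1, reg = 0xE896
clock 5: out=0, reg = 0xF44B
clock 6: out=1, reg = 0xFA25
clock 7: out=1, reg = 0xFD12
clock 8: out=0, reg = 0x7E89
clock 9: out=1, reg = 0x3F44
clock 10: out=0, reg = 0x1FA2
clock 11: out=0, reg = 0x8FD1
clock 12: out=1, reg = 0x47E8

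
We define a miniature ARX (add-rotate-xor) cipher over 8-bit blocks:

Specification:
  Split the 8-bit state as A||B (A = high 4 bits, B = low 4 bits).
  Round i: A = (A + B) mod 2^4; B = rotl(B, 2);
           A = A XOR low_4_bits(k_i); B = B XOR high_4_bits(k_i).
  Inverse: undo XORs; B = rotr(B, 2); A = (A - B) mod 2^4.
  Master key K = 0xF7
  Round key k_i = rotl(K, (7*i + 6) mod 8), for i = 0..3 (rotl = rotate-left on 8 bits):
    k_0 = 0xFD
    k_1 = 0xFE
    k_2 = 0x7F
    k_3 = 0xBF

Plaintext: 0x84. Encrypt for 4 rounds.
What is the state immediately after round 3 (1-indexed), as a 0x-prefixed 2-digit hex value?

s_0 = plaintext = 0x84
s_1 = Round(s_0, k_0) = 0x1E
s_2 = Round(s_1, k_1) = 0x14
s_3 = Round(s_2, k_2) = 0xA6
s_4 = Round(s_3, k_3) = 0xF2

0xA6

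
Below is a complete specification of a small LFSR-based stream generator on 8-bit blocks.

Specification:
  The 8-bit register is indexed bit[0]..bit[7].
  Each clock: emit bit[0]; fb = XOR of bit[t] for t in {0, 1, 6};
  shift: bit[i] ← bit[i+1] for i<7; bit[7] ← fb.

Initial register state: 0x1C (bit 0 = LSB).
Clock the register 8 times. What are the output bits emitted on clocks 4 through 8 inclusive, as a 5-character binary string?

11000

reg_0 = 0x1C
clock 1: out=0, reg = 0x0E
clock 2: out=0, reg = 0x87
clock 3: out=1, reg = 0x43
clock 4: out=1, reg = 0xA1
clock 5: out=1, reg = 0xD0
clock 6: out=0, reg = 0xE8
clock 7: out=0, reg = 0xF4
clock 8: out=0, reg = 0xFA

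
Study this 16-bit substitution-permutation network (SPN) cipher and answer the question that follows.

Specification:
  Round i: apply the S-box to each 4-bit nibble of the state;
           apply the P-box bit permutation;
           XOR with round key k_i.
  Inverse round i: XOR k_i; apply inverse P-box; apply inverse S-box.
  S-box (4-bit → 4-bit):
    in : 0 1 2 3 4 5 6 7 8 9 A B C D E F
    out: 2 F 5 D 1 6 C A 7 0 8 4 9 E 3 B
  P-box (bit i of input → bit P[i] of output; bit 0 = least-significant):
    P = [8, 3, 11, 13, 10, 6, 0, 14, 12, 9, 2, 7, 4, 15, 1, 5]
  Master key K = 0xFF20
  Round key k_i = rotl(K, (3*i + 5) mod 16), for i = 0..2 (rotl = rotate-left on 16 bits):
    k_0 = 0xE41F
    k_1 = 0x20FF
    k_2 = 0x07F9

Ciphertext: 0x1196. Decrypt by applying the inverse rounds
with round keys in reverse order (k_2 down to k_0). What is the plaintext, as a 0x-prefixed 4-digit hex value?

s_0 = ciphertext = 0x1196
s_1 = InvRound(s_0, k_2) = 0x6880
s_2 = InvRound(s_1, k_1) = 0x3BD5
s_3 = InvRound(s_2, k_0) = 0x5FF8

0x5FF8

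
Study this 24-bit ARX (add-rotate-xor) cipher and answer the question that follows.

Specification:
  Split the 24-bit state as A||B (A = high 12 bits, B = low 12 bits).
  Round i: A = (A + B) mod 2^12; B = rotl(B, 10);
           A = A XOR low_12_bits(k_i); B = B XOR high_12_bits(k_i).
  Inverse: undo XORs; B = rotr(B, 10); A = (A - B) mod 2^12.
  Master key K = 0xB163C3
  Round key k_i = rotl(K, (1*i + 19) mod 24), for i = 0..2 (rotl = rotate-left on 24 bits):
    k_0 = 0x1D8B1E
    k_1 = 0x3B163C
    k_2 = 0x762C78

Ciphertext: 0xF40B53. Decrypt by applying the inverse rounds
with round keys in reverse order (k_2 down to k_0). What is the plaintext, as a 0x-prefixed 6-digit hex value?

0xD68003

s_0 = ciphertext = 0xF40B53
s_1 = InvRound(s_0, k_2) = 0x2710C7
s_2 = InvRound(s_1, k_1) = 0x675DD8
s_3 = InvRound(s_2, k_0) = 0xD68003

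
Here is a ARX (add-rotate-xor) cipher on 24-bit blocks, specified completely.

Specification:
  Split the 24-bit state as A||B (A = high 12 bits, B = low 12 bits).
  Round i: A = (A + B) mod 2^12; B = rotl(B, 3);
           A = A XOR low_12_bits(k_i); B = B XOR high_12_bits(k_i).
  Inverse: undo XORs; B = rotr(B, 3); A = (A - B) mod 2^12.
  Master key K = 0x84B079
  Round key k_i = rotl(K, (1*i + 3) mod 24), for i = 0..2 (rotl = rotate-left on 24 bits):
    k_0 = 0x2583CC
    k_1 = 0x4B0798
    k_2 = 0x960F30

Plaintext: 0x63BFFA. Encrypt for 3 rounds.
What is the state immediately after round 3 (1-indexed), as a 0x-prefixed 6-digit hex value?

0x3EEF14

s_0 = plaintext = 0x63BFFA
s_1 = Round(s_0, k_0) = 0x5F9D8F
s_2 = Round(s_1, k_1) = 0x4108CE
s_3 = Round(s_2, k_2) = 0x3EEF14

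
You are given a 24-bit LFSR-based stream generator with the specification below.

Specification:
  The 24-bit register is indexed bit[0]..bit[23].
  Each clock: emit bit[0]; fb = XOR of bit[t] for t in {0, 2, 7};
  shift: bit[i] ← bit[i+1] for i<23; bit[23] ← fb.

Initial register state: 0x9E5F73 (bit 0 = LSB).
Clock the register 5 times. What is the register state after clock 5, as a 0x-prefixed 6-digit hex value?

reg_0 = 0x9E5F73
clock 1: out=1, reg = 0xCF2FB9
clock 2: out=1, reg = 0x6797DC
clock 3: out=0, reg = 0x33CBEE
clock 4: out=0, reg = 0x19E5F7
clock 5: out=1, reg = 0x8CF2FB

0x8CF2FB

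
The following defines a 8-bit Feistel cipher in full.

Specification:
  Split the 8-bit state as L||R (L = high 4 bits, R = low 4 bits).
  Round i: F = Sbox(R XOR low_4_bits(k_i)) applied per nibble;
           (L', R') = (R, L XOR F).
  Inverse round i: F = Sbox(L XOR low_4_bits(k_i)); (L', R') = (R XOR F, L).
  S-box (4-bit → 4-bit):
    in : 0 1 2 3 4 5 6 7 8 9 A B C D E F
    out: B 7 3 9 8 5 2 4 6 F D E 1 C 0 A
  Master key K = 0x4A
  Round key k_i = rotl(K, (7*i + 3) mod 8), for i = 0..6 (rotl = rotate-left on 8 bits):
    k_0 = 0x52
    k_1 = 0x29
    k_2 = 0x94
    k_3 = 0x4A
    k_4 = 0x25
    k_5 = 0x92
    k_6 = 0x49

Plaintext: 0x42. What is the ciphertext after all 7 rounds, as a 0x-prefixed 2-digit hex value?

s_0 = plaintext = 0x42
s_1 = Round(s_0, k_0) = 0x2F
s_2 = Round(s_1, k_1) = 0xF0
s_3 = Round(s_2, k_2) = 0x07
s_4 = Round(s_3, k_3) = 0x7C
s_5 = Round(s_4, k_4) = 0xC8
s_6 = Round(s_5, k_5) = 0x81
s_7 = Round(s_6, k_6) = 0x1E

0x1E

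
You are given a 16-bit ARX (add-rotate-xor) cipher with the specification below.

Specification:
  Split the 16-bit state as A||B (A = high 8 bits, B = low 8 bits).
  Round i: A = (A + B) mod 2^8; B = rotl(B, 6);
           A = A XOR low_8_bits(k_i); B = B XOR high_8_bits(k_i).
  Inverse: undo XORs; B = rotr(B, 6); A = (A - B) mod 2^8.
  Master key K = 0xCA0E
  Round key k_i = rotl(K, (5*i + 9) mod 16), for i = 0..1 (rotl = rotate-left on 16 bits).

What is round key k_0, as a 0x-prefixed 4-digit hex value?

K = 0xCA0E
k_0 = rotl(K, (5*0+9) mod 16) = rotl(K, 9) = 0x1D94

0x1D94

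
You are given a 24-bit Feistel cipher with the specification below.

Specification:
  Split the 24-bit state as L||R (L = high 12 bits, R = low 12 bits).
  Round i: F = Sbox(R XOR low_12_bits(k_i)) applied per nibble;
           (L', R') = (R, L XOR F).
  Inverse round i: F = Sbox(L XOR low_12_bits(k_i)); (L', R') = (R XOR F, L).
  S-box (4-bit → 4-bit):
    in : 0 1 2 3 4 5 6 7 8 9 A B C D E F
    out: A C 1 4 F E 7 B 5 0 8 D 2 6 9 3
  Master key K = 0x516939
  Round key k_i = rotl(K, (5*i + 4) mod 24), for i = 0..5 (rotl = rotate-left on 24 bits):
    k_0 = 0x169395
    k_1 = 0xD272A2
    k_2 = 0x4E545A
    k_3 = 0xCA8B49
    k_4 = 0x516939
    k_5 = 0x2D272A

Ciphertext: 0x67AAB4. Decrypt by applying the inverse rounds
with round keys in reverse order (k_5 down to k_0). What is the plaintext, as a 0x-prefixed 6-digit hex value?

s_0 = ciphertext = 0x67AAB4
s_1 = InvRound(s_0, k_5) = 0x65E67A
s_2 = InvRound(s_1, k_4) = 0x50165E
s_3 = InvRound(s_2, k_3) = 0xFAB501
s_4 = InvRound(s_3, k_2) = 0x83DFAB
s_5 = InvRound(s_4, k_1) = 0x7A883D
s_6 = InvRound(s_5, k_0) = 0x77B7A8

0x77B7A8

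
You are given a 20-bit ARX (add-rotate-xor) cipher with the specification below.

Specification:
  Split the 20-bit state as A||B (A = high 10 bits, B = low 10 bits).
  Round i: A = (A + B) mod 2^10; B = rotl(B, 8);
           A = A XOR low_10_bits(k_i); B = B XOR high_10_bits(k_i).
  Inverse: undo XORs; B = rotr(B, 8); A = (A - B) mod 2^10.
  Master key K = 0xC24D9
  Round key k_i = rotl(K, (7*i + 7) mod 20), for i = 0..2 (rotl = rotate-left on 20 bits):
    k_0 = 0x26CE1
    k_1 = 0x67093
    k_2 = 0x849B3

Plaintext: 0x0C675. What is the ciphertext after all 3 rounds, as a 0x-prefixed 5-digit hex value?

0x823E5

s_0 = plaintext = 0x0C675
s_1 = Round(s_0, k_0) = 0x91D06
s_2 = Round(s_1, k_1) = 0xF7BDD
s_3 = Round(s_2, k_2) = 0x823E5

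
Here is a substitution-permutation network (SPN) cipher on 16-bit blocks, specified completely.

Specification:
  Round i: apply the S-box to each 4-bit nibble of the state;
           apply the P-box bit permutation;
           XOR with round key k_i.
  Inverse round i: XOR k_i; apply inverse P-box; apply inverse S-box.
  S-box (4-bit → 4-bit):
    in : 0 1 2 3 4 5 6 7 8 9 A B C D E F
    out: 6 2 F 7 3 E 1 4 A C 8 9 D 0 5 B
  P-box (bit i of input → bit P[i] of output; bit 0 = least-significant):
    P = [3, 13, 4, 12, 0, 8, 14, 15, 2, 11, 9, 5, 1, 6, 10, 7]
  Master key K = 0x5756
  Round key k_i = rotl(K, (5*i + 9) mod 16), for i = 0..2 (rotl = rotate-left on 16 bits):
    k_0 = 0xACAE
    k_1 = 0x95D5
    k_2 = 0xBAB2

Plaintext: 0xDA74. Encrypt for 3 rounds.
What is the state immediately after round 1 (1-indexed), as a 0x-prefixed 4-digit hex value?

s_0 = plaintext = 0xDA74
s_1 = Round(s_0, k_0) = 0xCC86
s_2 = Round(s_1, k_1) = 0x127B
s_3 = Round(s_2, k_2) = 0xE0DE

0xCC86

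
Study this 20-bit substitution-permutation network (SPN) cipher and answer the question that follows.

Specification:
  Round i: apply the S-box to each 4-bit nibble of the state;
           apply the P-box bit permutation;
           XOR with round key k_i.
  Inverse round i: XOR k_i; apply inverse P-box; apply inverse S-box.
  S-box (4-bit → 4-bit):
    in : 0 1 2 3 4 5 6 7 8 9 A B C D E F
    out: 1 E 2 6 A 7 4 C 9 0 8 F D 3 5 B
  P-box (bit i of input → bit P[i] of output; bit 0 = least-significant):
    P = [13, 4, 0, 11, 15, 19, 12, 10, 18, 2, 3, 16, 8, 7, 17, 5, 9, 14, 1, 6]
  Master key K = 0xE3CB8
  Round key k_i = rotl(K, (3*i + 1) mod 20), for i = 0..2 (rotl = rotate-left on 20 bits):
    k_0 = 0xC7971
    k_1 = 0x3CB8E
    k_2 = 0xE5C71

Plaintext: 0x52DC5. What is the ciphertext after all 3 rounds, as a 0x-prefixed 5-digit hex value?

s_0 = plaintext = 0x52DC5
s_1 = Round(s_0, k_0) = 0x88FE6
s_2 = Round(s_1, k_1) = 0x658EB
s_3 = Round(s_2, k_2) = 0x9E5E2

0x9E5E2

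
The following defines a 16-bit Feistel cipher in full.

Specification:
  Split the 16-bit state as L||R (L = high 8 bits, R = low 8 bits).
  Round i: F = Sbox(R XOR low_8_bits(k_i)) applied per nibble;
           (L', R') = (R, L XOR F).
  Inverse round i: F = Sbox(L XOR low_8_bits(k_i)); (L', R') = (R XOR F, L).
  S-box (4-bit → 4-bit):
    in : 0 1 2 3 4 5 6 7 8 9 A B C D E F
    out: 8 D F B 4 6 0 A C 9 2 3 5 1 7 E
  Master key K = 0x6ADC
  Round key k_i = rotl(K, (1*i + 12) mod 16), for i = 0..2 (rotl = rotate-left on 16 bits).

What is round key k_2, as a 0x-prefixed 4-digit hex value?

0x1AB7

K = 0x6ADC
k_0 = rotl(K, (1*0+12) mod 16) = rotl(K, 12) = 0xC6AD
k_1 = rotl(K, (1*1+12) mod 16) = rotl(K, 13) = 0x8D5B
k_2 = rotl(K, (1*2+12) mod 16) = rotl(K, 14) = 0x1AB7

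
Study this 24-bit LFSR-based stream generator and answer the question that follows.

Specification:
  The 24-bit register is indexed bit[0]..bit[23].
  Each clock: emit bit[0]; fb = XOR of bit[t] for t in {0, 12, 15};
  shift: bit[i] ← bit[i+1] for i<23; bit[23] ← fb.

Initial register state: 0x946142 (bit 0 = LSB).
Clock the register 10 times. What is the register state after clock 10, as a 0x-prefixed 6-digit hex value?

0x4B2518

reg_0 = 0x946142
clock 1: out=0, reg = 0x4A30A1
clock 2: out=1, reg = 0x251850
clock 3: out=0, reg = 0x928C28
clock 4: out=0, reg = 0xC94614
clock 5: out=0, reg = 0x64A30A
clock 6: out=0, reg = 0xB25185
clock 7: out=1, reg = 0x5928C2
clock 8: out=0, reg = 0x2C9461
clock 9: out=1, reg = 0x964A30
clock 10: out=0, reg = 0x4B2518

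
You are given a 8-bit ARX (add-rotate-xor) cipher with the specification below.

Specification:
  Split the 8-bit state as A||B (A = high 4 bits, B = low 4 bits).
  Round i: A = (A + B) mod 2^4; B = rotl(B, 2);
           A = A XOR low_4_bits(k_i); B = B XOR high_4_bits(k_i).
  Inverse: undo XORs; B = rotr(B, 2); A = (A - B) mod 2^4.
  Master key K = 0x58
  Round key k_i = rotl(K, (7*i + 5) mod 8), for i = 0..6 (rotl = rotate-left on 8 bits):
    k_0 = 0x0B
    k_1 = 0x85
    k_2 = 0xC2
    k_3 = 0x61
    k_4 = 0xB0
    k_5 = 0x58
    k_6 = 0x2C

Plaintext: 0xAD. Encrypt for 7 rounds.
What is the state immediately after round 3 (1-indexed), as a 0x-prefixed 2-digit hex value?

s_0 = plaintext = 0xAD
s_1 = Round(s_0, k_0) = 0xC7
s_2 = Round(s_1, k_1) = 0x65
s_3 = Round(s_2, k_2) = 0x99
s_4 = Round(s_3, k_3) = 0x30
s_5 = Round(s_4, k_4) = 0x3B
s_6 = Round(s_5, k_5) = 0x6B
s_7 = Round(s_6, k_6) = 0xDC

0x99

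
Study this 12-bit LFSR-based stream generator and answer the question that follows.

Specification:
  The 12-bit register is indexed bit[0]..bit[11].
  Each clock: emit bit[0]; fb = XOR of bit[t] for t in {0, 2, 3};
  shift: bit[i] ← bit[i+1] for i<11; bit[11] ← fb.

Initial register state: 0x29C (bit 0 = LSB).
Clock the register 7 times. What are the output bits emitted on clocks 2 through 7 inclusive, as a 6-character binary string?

reg_0 = 0x29C
clock 1: out=0, reg = 0x14E
clock 2: out=0, reg = 0x0A7
clock 3: out=1, reg = 0x053
clock 4: out=1, reg = 0x829
clock 5: out=1, reg = 0x414
clock 6: out=0, reg = 0xA0A
clock 7: out=0, reg = 0xD05

011100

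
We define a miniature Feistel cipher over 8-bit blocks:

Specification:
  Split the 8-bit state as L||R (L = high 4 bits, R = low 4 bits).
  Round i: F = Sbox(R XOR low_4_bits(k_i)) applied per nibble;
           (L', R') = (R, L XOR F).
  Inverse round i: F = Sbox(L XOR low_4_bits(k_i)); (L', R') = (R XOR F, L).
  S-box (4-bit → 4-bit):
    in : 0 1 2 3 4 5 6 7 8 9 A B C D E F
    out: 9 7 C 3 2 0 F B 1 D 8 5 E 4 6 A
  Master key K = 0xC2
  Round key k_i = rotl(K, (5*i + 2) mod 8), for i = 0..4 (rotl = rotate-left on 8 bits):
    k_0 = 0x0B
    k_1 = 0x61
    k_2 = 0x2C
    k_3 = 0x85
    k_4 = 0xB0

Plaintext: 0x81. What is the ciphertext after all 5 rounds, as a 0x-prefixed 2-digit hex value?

0x24

s_0 = plaintext = 0x81
s_1 = Round(s_0, k_0) = 0x10
s_2 = Round(s_1, k_1) = 0x06
s_3 = Round(s_2, k_2) = 0x68
s_4 = Round(s_3, k_3) = 0x82
s_5 = Round(s_4, k_4) = 0x24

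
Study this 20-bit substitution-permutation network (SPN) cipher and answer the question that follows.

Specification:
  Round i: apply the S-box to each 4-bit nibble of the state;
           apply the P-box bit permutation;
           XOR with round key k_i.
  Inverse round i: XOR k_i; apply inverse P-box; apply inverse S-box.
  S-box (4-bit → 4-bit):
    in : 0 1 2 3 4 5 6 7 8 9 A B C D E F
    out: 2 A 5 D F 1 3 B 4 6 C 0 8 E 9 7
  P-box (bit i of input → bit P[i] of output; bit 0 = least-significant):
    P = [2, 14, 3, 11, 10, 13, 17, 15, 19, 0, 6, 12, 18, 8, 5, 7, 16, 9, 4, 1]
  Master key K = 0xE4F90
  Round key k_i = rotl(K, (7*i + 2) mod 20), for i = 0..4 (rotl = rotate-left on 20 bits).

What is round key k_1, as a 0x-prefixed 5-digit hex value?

0xF21C9

K = 0xE4F90
k_0 = rotl(K, (7*0+2) mod 20) = rotl(K, 2) = 0x93E43
k_1 = rotl(K, (7*1+2) mod 20) = rotl(K, 9) = 0xF21C9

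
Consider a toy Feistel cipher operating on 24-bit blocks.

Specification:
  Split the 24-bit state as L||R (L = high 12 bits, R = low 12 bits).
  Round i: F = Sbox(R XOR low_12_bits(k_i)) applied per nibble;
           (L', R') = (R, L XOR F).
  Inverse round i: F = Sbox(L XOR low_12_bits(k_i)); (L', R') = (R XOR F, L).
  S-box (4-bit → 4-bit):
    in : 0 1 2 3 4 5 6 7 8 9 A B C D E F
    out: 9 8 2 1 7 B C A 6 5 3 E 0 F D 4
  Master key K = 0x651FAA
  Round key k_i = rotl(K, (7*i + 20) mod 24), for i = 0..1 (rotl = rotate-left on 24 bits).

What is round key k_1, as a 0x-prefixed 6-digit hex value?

0x28FD53

K = 0x651FAA
k_0 = rotl(K, (7*0+20) mod 24) = rotl(K, 20) = 0xA651FA
k_1 = rotl(K, (7*1+20) mod 24) = rotl(K, 3) = 0x28FD53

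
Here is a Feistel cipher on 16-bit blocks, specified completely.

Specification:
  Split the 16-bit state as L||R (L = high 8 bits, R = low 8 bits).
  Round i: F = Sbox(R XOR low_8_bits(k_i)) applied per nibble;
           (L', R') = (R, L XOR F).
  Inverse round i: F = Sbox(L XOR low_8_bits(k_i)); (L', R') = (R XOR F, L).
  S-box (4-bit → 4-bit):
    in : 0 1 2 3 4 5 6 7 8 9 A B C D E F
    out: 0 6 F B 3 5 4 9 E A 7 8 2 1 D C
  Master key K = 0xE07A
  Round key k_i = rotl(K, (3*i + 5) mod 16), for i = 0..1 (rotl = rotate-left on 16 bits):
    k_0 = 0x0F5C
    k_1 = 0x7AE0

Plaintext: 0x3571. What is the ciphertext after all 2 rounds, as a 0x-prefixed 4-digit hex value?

s_0 = plaintext = 0x3571
s_1 = Round(s_0, k_0) = 0x71C4
s_2 = Round(s_1, k_1) = 0xC482

0xC482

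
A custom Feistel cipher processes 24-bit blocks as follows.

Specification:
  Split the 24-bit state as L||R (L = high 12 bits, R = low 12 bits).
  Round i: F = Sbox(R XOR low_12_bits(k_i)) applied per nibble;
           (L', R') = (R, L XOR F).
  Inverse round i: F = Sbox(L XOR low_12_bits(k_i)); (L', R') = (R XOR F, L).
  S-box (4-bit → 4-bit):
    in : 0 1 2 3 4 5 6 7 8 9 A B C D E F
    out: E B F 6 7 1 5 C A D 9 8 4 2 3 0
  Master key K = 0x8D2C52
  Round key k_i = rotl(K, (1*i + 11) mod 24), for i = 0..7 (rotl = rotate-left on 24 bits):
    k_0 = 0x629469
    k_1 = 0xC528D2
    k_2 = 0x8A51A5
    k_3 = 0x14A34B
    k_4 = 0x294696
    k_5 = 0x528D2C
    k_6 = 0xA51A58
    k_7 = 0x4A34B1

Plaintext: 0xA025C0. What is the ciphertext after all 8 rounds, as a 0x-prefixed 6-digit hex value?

0xDE7AB9

s_0 = plaintext = 0xA025C0
s_1 = Round(s_0, k_0) = 0x5C019F
s_2 = Round(s_1, k_1) = 0x19F8B2
s_3 = Round(s_2, k_2) = 0x8B2C23
s_4 = Round(s_3, k_3) = 0xC238E8
s_5 = Round(s_4, k_4) = 0x8E8FE0
s_6 = Round(s_5, k_5) = 0xFE07AC
s_7 = Round(s_6, k_6) = 0x7ACDE7
s_8 = Round(s_7, k_7) = 0xDE7AB9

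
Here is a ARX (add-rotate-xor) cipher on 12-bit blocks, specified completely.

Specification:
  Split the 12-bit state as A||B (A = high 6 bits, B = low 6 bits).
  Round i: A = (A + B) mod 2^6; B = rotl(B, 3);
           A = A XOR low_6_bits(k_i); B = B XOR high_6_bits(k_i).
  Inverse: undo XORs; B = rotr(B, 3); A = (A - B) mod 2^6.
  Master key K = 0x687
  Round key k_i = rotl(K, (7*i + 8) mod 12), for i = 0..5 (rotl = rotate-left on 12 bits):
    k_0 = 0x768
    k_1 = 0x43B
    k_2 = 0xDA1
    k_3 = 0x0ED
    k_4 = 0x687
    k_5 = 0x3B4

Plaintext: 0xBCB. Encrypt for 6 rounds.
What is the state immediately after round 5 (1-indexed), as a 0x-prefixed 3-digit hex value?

0x072

s_0 = plaintext = 0xBCB
s_1 = Round(s_0, k_0) = 0x484
s_2 = Round(s_1, k_1) = 0xB70
s_3 = Round(s_2, k_2) = 0xF30
s_4 = Round(s_3, k_3) = 0x045
s_5 = Round(s_4, k_4) = 0x072
s_6 = Round(s_5, k_5) = 0x1D8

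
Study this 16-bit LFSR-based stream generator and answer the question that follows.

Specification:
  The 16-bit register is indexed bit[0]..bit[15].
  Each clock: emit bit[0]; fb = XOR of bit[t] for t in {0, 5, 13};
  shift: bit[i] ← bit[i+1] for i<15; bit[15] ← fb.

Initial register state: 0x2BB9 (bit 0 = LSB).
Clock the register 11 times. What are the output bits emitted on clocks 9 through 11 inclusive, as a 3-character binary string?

110

reg_0 = 0x2BB9
clock 1: out=1, reg = 0x95DC
clock 2: out=0, reg = 0x4AEE
clock 3: out=0, reg = 0xA577
clock 4: out=1, reg = 0xD2BB
clock 5: out=1, reg = 0x695D
clock 6: out=1, reg = 0x34AE
clock 7: out=0, reg = 0x1A57
clock 8: out=1, reg = 0x8D2B
clock 9: out=1, reg = 0x4695
clock 10: out=1, reg = 0xA34A
clock 11: out=0, reg = 0xD1A5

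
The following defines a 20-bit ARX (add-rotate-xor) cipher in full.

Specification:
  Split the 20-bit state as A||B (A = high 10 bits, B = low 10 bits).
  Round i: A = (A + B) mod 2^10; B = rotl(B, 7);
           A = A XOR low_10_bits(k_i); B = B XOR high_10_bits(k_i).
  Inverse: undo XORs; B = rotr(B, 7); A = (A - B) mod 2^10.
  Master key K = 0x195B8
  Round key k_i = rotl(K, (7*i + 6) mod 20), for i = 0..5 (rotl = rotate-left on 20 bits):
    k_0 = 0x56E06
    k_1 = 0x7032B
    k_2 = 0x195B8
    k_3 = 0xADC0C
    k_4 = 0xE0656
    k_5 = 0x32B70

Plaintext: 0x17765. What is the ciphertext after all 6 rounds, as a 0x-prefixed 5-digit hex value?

s_0 = plaintext = 0x17765
s_1 = Round(s_0, k_0) = 0x713B7
s_2 = Round(s_1, k_1) = 0x94236
s_3 = Round(s_2, k_2) = 0x4FB23
s_4 = Round(s_3, k_3) = 0x1B753
s_5 = Round(s_4, k_4) = 0x65A6B
s_6 = Round(s_5, k_5) = 0xDC507

0xDC507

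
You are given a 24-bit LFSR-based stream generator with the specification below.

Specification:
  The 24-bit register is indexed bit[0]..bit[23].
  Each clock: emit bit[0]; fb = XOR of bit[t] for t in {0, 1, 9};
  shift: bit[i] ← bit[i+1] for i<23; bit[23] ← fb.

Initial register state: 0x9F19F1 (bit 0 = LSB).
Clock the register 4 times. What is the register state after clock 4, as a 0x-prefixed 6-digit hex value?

0x59F19F

reg_0 = 0x9F19F1
clock 1: out=1, reg = 0xCF8CF8
clock 2: out=0, reg = 0x67C67C
clock 3: out=0, reg = 0xB3E33E
clock 4: out=0, reg = 0x59F19F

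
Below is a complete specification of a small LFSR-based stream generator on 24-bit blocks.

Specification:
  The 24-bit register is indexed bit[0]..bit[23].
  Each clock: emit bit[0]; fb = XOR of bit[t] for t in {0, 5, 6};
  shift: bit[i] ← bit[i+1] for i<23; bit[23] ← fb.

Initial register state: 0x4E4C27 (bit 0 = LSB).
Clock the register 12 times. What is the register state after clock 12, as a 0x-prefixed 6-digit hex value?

0x7764E4

reg_0 = 0x4E4C27
clock 1: out=1, reg = 0x272613
clock 2: out=1, reg = 0x939309
clock 3: out=1, reg = 0xC9C984
clock 4: out=0, reg = 0x64E4C2
clock 5: out=0, reg = 0xB27261
clock 6: out=1, reg = 0xD93930
clock 7: out=0, reg = 0xEC9C98
clock 8: out=0, reg = 0x764E4C
clock 9: out=0, reg = 0xBB2726
clock 10: out=0, reg = 0xDD9393
clock 11: out=1, reg = 0xEEC9C9
clock 12: out=1, reg = 0x7764E4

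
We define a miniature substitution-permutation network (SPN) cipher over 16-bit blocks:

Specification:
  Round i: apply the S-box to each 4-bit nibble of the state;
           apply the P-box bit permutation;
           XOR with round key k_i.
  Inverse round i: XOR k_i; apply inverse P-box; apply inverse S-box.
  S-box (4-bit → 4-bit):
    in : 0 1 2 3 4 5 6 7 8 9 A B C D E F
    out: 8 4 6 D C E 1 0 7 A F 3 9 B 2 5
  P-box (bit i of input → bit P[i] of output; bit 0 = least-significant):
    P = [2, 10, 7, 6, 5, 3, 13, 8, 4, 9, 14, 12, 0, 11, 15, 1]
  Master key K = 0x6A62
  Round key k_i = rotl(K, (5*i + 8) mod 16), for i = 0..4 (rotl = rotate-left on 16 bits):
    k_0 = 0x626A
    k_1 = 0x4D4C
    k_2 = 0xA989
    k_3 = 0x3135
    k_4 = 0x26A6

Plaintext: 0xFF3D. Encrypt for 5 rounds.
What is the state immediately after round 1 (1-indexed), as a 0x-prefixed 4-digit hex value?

0x871F

s_0 = plaintext = 0xFF3D
s_1 = Round(s_0, k_0) = 0x871F
s_2 = Round(s_1, k_1) = 0xE5C9
s_3 = Round(s_2, k_2) = 0xF6E9
s_4 = Round(s_3, k_3) = 0xB56C
s_5 = Round(s_4, k_4) = 0x7CC3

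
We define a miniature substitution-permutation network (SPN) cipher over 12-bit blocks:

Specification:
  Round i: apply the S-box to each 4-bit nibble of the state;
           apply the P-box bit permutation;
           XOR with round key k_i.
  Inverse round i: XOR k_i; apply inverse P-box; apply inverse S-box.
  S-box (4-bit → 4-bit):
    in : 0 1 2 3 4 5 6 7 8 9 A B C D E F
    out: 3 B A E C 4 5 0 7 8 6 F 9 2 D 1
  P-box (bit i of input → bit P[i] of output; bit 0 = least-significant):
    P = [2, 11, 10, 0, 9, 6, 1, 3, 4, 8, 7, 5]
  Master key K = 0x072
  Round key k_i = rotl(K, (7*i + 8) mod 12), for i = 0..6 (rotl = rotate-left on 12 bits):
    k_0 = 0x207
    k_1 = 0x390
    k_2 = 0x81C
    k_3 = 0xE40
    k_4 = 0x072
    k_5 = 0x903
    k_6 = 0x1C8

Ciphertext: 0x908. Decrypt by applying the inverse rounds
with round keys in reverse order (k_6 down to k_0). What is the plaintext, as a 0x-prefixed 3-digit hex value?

0x651

s_0 = ciphertext = 0x908
s_1 = InvRound(s_0, k_6) = 0x5DD
s_2 = InvRound(s_1, k_5) = 0x638
s_3 = InvRound(s_2, k_4) = 0x7B5
s_4 = InvRound(s_3, k_3) = 0xBD1
s_5 = InvRound(s_4, k_2) = 0xA1C
s_6 = InvRound(s_5, k_1) = 0xA90
s_7 = InvRound(s_6, k_0) = 0x651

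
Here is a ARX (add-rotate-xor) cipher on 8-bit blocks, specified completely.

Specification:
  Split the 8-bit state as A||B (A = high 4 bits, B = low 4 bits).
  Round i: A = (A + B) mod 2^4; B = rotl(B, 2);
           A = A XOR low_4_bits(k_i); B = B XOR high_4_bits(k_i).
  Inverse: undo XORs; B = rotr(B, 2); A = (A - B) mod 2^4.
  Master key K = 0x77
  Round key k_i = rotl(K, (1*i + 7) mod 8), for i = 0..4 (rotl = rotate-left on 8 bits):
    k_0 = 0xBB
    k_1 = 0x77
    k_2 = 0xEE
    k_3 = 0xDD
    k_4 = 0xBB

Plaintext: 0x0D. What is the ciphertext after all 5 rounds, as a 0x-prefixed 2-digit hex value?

0x63

s_0 = plaintext = 0x0D
s_1 = Round(s_0, k_0) = 0x6C
s_2 = Round(s_1, k_1) = 0x54
s_3 = Round(s_2, k_2) = 0x7F
s_4 = Round(s_3, k_3) = 0xB2
s_5 = Round(s_4, k_4) = 0x63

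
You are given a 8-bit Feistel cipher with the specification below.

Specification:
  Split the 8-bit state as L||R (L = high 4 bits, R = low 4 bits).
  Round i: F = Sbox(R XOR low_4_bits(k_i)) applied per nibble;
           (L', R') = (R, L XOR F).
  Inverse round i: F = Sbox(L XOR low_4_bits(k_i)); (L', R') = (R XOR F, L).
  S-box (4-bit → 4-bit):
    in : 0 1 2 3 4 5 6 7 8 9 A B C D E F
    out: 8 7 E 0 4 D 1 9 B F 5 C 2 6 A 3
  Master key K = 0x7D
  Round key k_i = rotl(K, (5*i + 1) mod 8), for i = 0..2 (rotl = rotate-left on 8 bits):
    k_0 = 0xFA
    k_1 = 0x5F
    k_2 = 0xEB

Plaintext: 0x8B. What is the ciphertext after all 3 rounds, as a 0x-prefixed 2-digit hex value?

0x34

s_0 = plaintext = 0x8B
s_1 = Round(s_0, k_0) = 0xBF
s_2 = Round(s_1, k_1) = 0xF3
s_3 = Round(s_2, k_2) = 0x34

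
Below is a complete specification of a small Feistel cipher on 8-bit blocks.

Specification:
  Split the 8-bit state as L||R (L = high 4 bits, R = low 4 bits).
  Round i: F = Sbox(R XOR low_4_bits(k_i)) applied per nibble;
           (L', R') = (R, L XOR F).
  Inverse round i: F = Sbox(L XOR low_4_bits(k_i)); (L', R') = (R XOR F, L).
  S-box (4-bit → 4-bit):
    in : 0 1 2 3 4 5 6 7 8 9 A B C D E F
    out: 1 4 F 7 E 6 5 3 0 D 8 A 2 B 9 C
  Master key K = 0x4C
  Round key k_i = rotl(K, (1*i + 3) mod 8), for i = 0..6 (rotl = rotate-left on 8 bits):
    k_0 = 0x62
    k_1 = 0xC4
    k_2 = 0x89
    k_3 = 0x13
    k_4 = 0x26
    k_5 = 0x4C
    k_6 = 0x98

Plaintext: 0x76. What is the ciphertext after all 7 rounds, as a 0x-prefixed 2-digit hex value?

s_0 = plaintext = 0x76
s_1 = Round(s_0, k_0) = 0x69
s_2 = Round(s_1, k_1) = 0x9D
s_3 = Round(s_2, k_2) = 0xD7
s_4 = Round(s_3, k_3) = 0x73
s_5 = Round(s_4, k_4) = 0x31
s_6 = Round(s_5, k_5) = 0x18
s_7 = Round(s_6, k_6) = 0x80

0x80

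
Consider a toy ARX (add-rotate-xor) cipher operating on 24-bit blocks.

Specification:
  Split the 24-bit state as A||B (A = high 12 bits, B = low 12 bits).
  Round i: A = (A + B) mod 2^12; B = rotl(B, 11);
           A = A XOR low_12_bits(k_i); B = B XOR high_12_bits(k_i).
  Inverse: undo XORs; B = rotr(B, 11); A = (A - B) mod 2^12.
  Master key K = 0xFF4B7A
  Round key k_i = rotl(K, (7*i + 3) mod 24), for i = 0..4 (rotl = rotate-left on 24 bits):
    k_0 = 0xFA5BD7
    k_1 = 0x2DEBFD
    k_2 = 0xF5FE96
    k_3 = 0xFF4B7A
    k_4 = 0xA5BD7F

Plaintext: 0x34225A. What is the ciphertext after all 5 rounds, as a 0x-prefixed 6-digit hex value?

0x0B86C5

s_0 = plaintext = 0x34225A
s_1 = Round(s_0, k_0) = 0xE4BE88
s_2 = Round(s_1, k_1) = 0x72E59A
s_3 = Round(s_2, k_2) = 0x25ED92
s_4 = Round(s_3, k_3) = 0x48A93D
s_5 = Round(s_4, k_4) = 0x0B86C5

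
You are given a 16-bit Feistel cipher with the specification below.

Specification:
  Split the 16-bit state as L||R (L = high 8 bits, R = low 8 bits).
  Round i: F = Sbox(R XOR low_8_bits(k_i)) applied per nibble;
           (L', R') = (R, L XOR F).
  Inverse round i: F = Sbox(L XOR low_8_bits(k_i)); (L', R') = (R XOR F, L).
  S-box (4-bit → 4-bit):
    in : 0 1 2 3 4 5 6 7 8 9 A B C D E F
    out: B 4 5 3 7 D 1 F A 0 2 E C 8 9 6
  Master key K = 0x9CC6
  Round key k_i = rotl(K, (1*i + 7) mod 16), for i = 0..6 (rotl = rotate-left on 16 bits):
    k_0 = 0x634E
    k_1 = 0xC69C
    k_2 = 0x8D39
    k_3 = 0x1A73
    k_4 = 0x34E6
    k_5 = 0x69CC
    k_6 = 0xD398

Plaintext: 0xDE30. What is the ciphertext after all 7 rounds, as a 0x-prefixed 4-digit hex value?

0x5D14

s_0 = plaintext = 0xDE30
s_1 = Round(s_0, k_0) = 0x3027
s_2 = Round(s_1, k_1) = 0x27DE
s_3 = Round(s_2, k_2) = 0xDEB8
s_4 = Round(s_3, k_3) = 0xB810
s_5 = Round(s_4, k_4) = 0x10D9
s_6 = Round(s_5, k_5) = 0xD95D
s_7 = Round(s_6, k_6) = 0x5D14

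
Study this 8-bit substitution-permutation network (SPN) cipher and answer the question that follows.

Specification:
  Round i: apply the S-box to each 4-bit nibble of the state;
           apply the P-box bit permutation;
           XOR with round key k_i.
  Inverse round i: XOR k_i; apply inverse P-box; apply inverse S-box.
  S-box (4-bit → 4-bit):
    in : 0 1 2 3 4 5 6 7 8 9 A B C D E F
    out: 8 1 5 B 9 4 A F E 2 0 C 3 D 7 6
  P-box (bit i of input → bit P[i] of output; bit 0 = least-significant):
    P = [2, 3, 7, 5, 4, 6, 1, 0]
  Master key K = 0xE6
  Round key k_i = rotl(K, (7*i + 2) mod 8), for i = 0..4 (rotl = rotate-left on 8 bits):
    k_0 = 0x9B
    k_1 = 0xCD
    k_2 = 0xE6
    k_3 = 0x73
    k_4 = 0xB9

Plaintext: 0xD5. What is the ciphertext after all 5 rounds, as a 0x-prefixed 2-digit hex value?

0xA5

s_0 = plaintext = 0xD5
s_1 = Round(s_0, k_0) = 0x08
s_2 = Round(s_1, k_1) = 0x64
s_3 = Round(s_2, k_2) = 0x83
s_4 = Round(s_3, k_3) = 0x1C
s_5 = Round(s_4, k_4) = 0xA5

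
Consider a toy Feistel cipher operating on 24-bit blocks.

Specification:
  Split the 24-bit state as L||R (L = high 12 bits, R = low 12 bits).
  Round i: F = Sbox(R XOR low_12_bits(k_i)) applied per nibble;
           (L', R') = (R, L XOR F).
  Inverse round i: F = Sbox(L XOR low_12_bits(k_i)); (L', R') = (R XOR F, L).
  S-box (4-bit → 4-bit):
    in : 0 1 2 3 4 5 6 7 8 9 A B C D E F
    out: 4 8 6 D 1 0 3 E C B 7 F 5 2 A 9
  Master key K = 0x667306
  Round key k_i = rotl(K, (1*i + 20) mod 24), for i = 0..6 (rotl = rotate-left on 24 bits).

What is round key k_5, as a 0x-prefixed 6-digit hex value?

0xCCE60C

K = 0x667306
k_0 = rotl(K, (1*0+20) mod 24) = rotl(K, 20) = 0x666730
k_1 = rotl(K, (1*1+20) mod 24) = rotl(K, 21) = 0xCCCE60
k_2 = rotl(K, (1*2+20) mod 24) = rotl(K, 22) = 0x999CC1
k_3 = rotl(K, (1*3+20) mod 24) = rotl(K, 23) = 0x333983
k_4 = rotl(K, (1*4+20) mod 24) = rotl(K, 0) = 0x667306
k_5 = rotl(K, (1*5+20) mod 24) = rotl(K, 1) = 0xCCE60C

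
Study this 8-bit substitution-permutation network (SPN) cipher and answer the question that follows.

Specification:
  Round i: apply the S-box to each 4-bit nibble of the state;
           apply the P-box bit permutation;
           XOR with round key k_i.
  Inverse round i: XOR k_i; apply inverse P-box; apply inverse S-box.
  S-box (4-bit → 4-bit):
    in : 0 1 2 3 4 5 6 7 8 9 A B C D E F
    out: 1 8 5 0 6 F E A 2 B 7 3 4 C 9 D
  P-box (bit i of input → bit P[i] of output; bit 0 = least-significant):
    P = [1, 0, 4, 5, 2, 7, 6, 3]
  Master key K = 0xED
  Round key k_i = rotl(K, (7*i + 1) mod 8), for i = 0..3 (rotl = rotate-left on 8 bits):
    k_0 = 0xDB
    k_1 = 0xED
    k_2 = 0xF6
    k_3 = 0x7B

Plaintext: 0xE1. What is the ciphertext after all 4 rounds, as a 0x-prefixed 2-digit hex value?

s_0 = plaintext = 0xE1
s_1 = Round(s_0, k_0) = 0xF7
s_2 = Round(s_1, k_1) = 0x80
s_3 = Round(s_2, k_2) = 0x74
s_4 = Round(s_3, k_3) = 0xE2

0xE2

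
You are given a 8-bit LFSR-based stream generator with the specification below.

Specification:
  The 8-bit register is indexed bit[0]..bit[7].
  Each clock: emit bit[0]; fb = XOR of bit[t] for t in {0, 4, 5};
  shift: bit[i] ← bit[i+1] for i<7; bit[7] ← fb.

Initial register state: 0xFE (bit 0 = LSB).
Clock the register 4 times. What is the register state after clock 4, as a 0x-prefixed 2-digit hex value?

0x6F

reg_0 = 0xFE
clock 1: out=0, reg = 0x7F
clock 2: out=1, reg = 0xBF
clock 3: out=1, reg = 0xDF
clock 4: out=1, reg = 0x6F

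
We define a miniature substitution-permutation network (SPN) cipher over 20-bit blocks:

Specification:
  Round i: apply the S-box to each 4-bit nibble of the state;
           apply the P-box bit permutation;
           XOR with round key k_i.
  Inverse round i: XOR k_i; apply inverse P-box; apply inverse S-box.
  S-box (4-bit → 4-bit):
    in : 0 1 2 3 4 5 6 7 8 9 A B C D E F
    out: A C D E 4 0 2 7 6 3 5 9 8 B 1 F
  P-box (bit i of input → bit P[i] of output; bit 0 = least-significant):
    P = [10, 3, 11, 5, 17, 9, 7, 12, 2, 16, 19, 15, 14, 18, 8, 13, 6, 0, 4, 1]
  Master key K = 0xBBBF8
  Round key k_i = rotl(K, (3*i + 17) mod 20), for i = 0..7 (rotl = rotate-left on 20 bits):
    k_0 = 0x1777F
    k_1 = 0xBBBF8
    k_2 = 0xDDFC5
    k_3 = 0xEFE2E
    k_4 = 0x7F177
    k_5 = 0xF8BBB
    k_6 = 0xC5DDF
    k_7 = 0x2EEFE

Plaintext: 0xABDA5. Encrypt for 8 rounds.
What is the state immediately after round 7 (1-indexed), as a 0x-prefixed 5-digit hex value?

s_0 = plaintext = 0xABDA5
s_1 = Round(s_0, k_0) = 0x297AB
s_2 = Round(s_1, k_1) = 0x4FF0E
s_3 = Round(s_2, k_2) = 0x028D1
s_4 = Round(s_3, k_3) = 0x5850D
s_5 = Round(s_4, k_4) = 0x3E65F
s_6 = Round(s_5, k_5) = 0xEC780
s_7 = Round(s_6, k_6) = 0x57F33
s_8 = Round(s_7, k_7) = 0xF3552

0x57F33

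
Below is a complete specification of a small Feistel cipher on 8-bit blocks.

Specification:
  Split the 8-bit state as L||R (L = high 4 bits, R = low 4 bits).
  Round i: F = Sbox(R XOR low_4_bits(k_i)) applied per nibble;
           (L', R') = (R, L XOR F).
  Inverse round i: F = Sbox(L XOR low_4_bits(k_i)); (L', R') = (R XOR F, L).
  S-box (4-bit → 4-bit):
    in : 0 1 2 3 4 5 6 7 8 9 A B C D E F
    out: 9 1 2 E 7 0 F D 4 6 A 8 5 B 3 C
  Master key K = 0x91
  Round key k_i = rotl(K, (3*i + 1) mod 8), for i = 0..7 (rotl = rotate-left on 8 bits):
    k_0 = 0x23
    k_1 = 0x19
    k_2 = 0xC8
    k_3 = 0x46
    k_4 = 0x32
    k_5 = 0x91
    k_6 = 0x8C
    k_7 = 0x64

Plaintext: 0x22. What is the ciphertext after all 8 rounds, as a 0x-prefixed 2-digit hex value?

s_0 = plaintext = 0x22
s_1 = Round(s_0, k_0) = 0x23
s_2 = Round(s_1, k_1) = 0x38
s_3 = Round(s_2, k_2) = 0x8A
s_4 = Round(s_3, k_3) = 0xAD
s_5 = Round(s_4, k_4) = 0xD6
s_6 = Round(s_5, k_5) = 0x60
s_7 = Round(s_6, k_6) = 0x03
s_8 = Round(s_7, k_7) = 0x3D

0x3D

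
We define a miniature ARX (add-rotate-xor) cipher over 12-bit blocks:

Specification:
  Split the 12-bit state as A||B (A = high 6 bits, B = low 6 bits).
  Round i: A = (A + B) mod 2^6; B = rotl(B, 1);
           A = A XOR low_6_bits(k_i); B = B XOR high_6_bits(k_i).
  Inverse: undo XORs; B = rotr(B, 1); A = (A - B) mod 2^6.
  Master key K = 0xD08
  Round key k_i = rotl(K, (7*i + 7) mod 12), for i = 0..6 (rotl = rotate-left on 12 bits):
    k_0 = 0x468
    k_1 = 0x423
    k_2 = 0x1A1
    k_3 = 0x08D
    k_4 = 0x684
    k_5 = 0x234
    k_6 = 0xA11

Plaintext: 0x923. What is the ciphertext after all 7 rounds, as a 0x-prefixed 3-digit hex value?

0xE7E

s_0 = plaintext = 0x923
s_1 = Round(s_0, k_0) = 0xBD6
s_2 = Round(s_1, k_1) = 0x9BC
s_3 = Round(s_2, k_2) = 0x0FF
s_4 = Round(s_3, k_3) = 0x3FD
s_5 = Round(s_4, k_4) = 0x221
s_6 = Round(s_5, k_5) = 0x74B
s_7 = Round(s_6, k_6) = 0xE7E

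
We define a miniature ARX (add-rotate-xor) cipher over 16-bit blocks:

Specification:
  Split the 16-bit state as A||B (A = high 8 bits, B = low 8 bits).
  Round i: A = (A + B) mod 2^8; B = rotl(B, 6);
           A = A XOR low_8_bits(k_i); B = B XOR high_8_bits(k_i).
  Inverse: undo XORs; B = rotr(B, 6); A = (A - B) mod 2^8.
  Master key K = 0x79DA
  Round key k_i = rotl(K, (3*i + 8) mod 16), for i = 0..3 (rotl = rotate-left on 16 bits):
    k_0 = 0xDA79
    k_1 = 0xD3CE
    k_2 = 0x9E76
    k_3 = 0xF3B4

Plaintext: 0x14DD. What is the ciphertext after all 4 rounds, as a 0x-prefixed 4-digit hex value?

0xC1DF

s_0 = plaintext = 0x14DD
s_1 = Round(s_0, k_0) = 0x88AD
s_2 = Round(s_1, k_1) = 0xFBB8
s_3 = Round(s_2, k_2) = 0xC5B0
s_4 = Round(s_3, k_3) = 0xC1DF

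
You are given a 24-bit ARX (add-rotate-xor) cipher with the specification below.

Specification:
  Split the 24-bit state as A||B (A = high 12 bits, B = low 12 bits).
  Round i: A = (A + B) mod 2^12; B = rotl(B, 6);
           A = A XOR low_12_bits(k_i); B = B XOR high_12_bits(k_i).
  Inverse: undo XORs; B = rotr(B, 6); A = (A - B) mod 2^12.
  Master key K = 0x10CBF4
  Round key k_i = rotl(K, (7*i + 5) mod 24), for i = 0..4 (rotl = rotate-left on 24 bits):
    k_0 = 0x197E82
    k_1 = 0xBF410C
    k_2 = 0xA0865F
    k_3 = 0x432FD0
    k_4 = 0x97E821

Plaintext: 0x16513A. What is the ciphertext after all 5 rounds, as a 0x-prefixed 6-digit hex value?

s_0 = plaintext = 0x16513A
s_1 = Round(s_0, k_0) = 0xC1DF13
s_2 = Round(s_1, k_1) = 0xA3CF08
s_3 = Round(s_2, k_2) = 0xF1B834
s_4 = Round(s_3, k_3) = 0x89F912
s_5 = Round(s_4, k_4) = 0x990DDA

0x990DDA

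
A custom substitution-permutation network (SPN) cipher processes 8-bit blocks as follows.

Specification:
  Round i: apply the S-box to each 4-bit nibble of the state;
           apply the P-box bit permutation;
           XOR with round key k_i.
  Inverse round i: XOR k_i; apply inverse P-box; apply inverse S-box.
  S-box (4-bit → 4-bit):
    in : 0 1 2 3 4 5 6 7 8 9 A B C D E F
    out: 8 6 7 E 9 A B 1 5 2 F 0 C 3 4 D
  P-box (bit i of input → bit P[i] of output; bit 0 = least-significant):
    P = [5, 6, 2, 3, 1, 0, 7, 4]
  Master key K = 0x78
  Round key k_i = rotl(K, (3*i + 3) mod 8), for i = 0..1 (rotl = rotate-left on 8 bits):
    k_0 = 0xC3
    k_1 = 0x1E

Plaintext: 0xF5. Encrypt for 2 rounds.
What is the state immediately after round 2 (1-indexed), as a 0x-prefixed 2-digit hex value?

0xDF

s_0 = plaintext = 0xF5
s_1 = Round(s_0, k_0) = 0x19
s_2 = Round(s_1, k_1) = 0xDF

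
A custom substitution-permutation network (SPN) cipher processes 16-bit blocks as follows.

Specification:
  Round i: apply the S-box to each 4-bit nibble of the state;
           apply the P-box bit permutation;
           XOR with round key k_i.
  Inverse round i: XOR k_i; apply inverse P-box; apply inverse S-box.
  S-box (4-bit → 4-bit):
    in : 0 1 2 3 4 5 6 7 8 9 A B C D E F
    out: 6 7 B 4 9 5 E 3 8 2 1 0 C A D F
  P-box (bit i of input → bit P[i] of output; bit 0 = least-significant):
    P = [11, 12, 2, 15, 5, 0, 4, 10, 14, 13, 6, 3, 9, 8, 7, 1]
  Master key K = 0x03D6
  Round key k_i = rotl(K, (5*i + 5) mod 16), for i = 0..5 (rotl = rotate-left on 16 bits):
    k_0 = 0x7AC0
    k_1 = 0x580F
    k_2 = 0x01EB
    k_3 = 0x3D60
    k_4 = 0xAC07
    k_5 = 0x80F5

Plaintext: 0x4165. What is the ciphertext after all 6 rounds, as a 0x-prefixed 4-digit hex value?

0xCF41

s_0 = plaintext = 0x4165
s_1 = Round(s_0, k_0) = 0x1497
s_2 = Round(s_1, k_1) = 0x0386
s_3 = Round(s_2, k_2) = 0x942F
s_4 = Round(s_3, k_3) = 0xE04D
s_5 = Round(s_4, k_4) = 0x1AE5
s_6 = Round(s_5, k_5) = 0xCF41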